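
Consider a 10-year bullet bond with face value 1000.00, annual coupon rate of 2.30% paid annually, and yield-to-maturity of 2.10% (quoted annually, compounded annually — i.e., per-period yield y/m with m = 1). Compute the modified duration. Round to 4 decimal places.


Answer: Modified duration = 8.8705

Derivation:
Coupon per period c = face * coupon_rate / m = 23.000000
Periods per year m = 1; per-period yield y/m = 0.021000
Number of cashflows N = 10
Cashflows (t years, CF_t, discount factor 1/(1+y/m)^(m*t), PV):
  t = 1.0000: CF_t = 23.000000, DF = 0.979432, PV = 22.526934
  t = 2.0000: CF_t = 23.000000, DF = 0.959287, PV = 22.063599
  t = 3.0000: CF_t = 23.000000, DF = 0.939556, PV = 21.609793
  t = 4.0000: CF_t = 23.000000, DF = 0.920231, PV = 21.165321
  t = 5.0000: CF_t = 23.000000, DF = 0.901304, PV = 20.729992
  t = 6.0000: CF_t = 23.000000, DF = 0.882766, PV = 20.303616
  t = 7.0000: CF_t = 23.000000, DF = 0.864609, PV = 19.886009
  t = 8.0000: CF_t = 23.000000, DF = 0.846826, PV = 19.476993
  t = 9.0000: CF_t = 23.000000, DF = 0.829408, PV = 19.076388
  t = 10.0000: CF_t = 1023.000000, DF = 0.812349, PV = 831.032891
Price P = sum_t PV_t = 1017.871536
First compute Macaulay numerator sum_t t * PV_t:
  t * PV_t at t = 1.0000: 22.526934
  t * PV_t at t = 2.0000: 44.127198
  t * PV_t at t = 3.0000: 64.829379
  t * PV_t at t = 4.0000: 84.661286
  t * PV_t at t = 5.0000: 103.649958
  t * PV_t at t = 6.0000: 121.821694
  t * PV_t at t = 7.0000: 139.202066
  t * PV_t at t = 8.0000: 155.815941
  t * PV_t at t = 9.0000: 171.687496
  t * PV_t at t = 10.0000: 8310.328910
Macaulay duration D = 9218.650862 / 1017.871536 = 9.056792
Modified duration = D / (1 + y/m) = 9.056792 / (1 + 0.021000) = 8.870511


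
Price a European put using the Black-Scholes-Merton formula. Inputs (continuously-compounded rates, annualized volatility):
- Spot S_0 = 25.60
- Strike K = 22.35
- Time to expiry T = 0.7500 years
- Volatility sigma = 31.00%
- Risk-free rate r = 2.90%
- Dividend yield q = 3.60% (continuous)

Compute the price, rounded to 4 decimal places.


Answer: Price = 1.2608

Derivation:
d1 = (ln(S/K) + (r - q + 0.5*sigma^2) * T) / (sigma * sqrt(T)) = 0.62038533
d2 = d1 - sigma * sqrt(T) = 0.35191745
exp(-rT) = 0.97848483; exp(-qT) = 0.97336124
P = K * exp(-rT) * N(-d2) - S_0 * exp(-qT) * N(-d1)
N(-d1) = 0.26750207; N(-d2) = 0.36245009
P = 22.3500 * 0.97848483 * 0.36245009 - 25.6000 * 0.97336124 * 0.26750207 = 1.2608


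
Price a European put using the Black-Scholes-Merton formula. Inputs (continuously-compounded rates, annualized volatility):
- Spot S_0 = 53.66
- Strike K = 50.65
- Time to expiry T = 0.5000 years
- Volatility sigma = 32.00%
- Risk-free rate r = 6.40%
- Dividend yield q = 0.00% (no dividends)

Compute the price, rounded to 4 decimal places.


Answer: Price = 2.6808

Derivation:
d1 = (ln(S/K) + (r - q + 0.5*sigma^2) * T) / (sigma * sqrt(T)) = 0.50968528
d2 = d1 - sigma * sqrt(T) = 0.28341111
exp(-rT) = 0.96850658; exp(-qT) = 1.00000000
P = K * exp(-rT) * N(-d2) - S_0 * exp(-qT) * N(-d1)
N(-d1) = 0.30513598; N(-d2) = 0.38843086
P = 50.6500 * 0.96850658 * 0.38843086 - 53.6600 * 1.00000000 * 0.30513598 = 2.6808


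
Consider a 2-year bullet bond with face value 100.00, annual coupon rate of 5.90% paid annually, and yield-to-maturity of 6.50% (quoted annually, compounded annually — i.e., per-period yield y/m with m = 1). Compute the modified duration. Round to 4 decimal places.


Answer: Modified duration = 1.8253

Derivation:
Coupon per period c = face * coupon_rate / m = 5.900000
Periods per year m = 1; per-period yield y/m = 0.065000
Number of cashflows N = 2
Cashflows (t years, CF_t, discount factor 1/(1+y/m)^(m*t), PV):
  t = 1.0000: CF_t = 5.900000, DF = 0.938967, PV = 5.539906
  t = 2.0000: CF_t = 105.900000, DF = 0.881659, PV = 93.367718
Price P = sum_t PV_t = 98.907624
First compute Macaulay numerator sum_t t * PV_t:
  t * PV_t at t = 1.0000: 5.539906
  t * PV_t at t = 2.0000: 186.735436
Macaulay duration D = 192.275342 / 98.907624 = 1.943989
Modified duration = D / (1 + y/m) = 1.943989 / (1 + 0.065000) = 1.825342


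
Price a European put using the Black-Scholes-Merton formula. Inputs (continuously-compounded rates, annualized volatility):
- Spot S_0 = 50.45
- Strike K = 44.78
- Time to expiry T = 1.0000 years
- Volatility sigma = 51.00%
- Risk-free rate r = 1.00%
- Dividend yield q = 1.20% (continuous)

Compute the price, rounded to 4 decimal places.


Answer: Price = 6.9651

Derivation:
d1 = (ln(S/K) + (r - q + 0.5*sigma^2) * T) / (sigma * sqrt(T)) = 0.48484536
d2 = d1 - sigma * sqrt(T) = -0.02515464
exp(-rT) = 0.99004983; exp(-qT) = 0.98807171
P = K * exp(-rT) * N(-d2) - S_0 * exp(-qT) * N(-d1)
N(-d1) = 0.31389302; N(-d2) = 0.51003419
P = 44.7800 * 0.99004983 * 0.51003419 - 50.4500 * 0.98807171 * 0.31389302 = 6.9651


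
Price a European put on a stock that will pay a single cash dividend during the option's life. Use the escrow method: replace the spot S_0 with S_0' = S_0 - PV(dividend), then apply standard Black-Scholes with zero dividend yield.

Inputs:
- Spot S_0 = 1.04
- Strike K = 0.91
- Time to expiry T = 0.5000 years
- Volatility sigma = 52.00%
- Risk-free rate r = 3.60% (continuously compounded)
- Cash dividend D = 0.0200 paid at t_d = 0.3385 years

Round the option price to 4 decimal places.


PV(D) = D * exp(-r * t_d) = 0.0200 * 0.98788795 = 0.01975776
S_0' = S_0 - PV(D) = 1.0400 - 0.01975776 = 1.02024224
d1 = (ln(S_0'/K) + (r + sigma^2/2)*T) / (sigma*sqrt(T)) = 0.54379440
d2 = d1 - sigma*sqrt(T) = 0.17609888
exp(-rT) = 0.98216103
N(-d1) = 0.29329148; N(-d2) = 0.43010813
P = K * exp(-rT) * N(-d2) - S_0' * N(-d1) = 0.9100 * 0.98216103 * 0.43010813 - 1.02024224 * 0.29329148 = 0.0852

Answer: Price = 0.0852


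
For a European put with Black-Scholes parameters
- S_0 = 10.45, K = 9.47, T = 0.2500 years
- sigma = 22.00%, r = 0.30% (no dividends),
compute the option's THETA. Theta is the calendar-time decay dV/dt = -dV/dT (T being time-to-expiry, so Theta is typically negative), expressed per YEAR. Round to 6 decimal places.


Answer: Theta = -0.574546

Derivation:
d1 = 0.9570279201; d2 = 0.8470279201
phi(d1) = 0.2523622426; exp(-qT) = 1.0000000000; exp(-rT) = 0.9992502812
Theta = -S*exp(-qT)*phi(d1)*sigma/(2*sqrt(T)) + r*K*exp(-rT)*N(-d2) - q*S*exp(-qT)*N(-d1)
N(-d1) = 0.1692765814; N(-d2) = 0.1984897797; sqrt(T) = 0.5000000000
Term 1 = -10.4500 * 1.0000000000 * 0.2523622426 * 0.2200 / (2 * 0.5000000000) = -0.5801807957
Term 2 = 0.0030 * 9.4700 * 0.9992502812 * 0.1984897797 = 0.0056348669
Term 3 = 0 (no dividend yield, q = 0)
Theta = -0.5801807957 + (0.0056348669) + (0.0000000000) = -0.574546


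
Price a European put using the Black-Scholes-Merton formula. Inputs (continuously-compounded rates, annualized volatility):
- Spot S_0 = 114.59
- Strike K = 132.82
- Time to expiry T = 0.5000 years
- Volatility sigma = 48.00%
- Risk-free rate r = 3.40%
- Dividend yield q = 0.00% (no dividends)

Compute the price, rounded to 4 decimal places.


Answer: Price = 25.7100

Derivation:
d1 = (ln(S/K) + (r - q + 0.5*sigma^2) * T) / (sigma * sqrt(T)) = -0.21517933
d2 = d1 - sigma * sqrt(T) = -0.55459059
exp(-rT) = 0.98314368; exp(-qT) = 1.00000000
P = K * exp(-rT) * N(-d2) - S_0 * exp(-qT) * N(-d1)
N(-d1) = 0.58518625; N(-d2) = 0.71041264
P = 132.8200 * 0.98314368 * 0.71041264 - 114.5900 * 1.00000000 * 0.58518625 = 25.7100


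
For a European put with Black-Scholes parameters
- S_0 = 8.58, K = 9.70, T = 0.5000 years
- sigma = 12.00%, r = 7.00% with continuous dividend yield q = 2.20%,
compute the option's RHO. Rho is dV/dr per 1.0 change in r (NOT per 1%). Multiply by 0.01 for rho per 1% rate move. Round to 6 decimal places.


Answer: Rho = -4.149299

Derivation:
d1 = -1.1206696374; d2 = -1.2055224511
phi(d1) = 0.2129093584; exp(-qT) = 0.9890602788; exp(-rT) = 0.9656054163
N(-d2) = 0.8859991619
Rho = -K*T*exp(-rT)*N(-d2) = -9.7000 * 0.5000 * 0.9656054163 * 0.8859991619 = -4.149299


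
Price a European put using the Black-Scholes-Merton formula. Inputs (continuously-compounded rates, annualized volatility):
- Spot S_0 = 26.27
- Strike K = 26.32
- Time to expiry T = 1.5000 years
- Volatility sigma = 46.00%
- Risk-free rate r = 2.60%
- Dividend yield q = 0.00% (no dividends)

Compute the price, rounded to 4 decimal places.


Answer: Price = 5.2548

Derivation:
d1 = (ln(S/K) + (r - q + 0.5*sigma^2) * T) / (sigma * sqrt(T)) = 0.34754088
d2 = d1 - sigma * sqrt(T) = -0.21584176
exp(-rT) = 0.96175071; exp(-qT) = 1.00000000
P = K * exp(-rT) * N(-d2) - S_0 * exp(-qT) * N(-d1)
N(-d1) = 0.36409251; N(-d2) = 0.58544445
P = 26.3200 * 0.96175071 * 0.58544445 - 26.2700 * 1.00000000 * 0.36409251 = 5.2548


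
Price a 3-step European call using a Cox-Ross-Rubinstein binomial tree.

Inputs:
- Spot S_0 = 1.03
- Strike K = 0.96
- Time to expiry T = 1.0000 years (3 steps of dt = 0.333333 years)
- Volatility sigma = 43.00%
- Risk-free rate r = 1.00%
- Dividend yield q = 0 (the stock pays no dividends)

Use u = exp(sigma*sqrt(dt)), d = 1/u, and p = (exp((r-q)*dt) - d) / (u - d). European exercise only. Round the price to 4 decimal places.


dt = T/N = 0.333333
u = exp(sigma*sqrt(dt)) = 1.281794; d = 1/u = 0.780157
p = (exp((r-q)*dt) - d) / (u - d) = 0.444908
Discount per step: exp(-r*dt) = 0.996672
Stock lattice S(k, i) with i counting down-moves:
  k=0: S(0,0) = 1.0300
  k=1: S(1,0) = 1.3202; S(1,1) = 0.8036
  k=2: S(2,0) = 1.6923; S(2,1) = 1.0300; S(2,2) = 0.6269
  k=3: S(3,0) = 2.1692; S(3,1) = 1.3202; S(3,2) = 0.8036; S(3,3) = 0.4891
Terminal payoffs V(N, i) = max(S_T - K, 0):
  V(3,0) = 1.209161; V(3,1) = 0.360248; V(3,2) = 0.000000; V(3,3) = 0.000000
Backward induction: V(k, i) = exp(-r*dt) * [p * V(k+1, i) + (1-p) * V(k+1, i+1)].
  V(2,0) = exp(-r*dt) * [p*1.209161 + (1-p)*0.360248] = 0.735480
  V(2,1) = exp(-r*dt) * [p*0.360248 + (1-p)*0.000000] = 0.159744
  V(2,2) = exp(-r*dt) * [p*0.000000 + (1-p)*0.000000] = 0.000000
  V(1,0) = exp(-r*dt) * [p*0.735480 + (1-p)*0.159744] = 0.414509
  V(1,1) = exp(-r*dt) * [p*0.159744 + (1-p)*0.000000] = 0.070835
  V(0,0) = exp(-r*dt) * [p*0.414509 + (1-p)*0.070835] = 0.222994

Answer: Price = V(0,0) = 0.2230


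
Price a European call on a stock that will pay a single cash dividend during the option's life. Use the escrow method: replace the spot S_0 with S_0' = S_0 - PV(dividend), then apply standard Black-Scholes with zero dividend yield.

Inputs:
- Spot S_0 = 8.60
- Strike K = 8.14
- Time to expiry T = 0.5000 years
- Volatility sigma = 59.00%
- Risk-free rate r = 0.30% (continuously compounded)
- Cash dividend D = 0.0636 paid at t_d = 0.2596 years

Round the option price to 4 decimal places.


PV(D) = D * exp(-r * t_d) = 0.0636 * 0.99922150 = 0.06355049
S_0' = S_0 - PV(D) = 8.6000 - 0.06355049 = 8.53644951
d1 = (ln(S_0'/K) + (r + sigma^2/2)*T) / (sigma*sqrt(T)) = 0.32617995
d2 = d1 - sigma*sqrt(T) = -0.09101305
exp(-rT) = 0.99850112
N(d1) = 0.62785590; N(d2) = 0.46374111
C = S_0' * N(d1) - K * exp(-rT) * N(d2) = 8.53644951 * 0.62785590 - 8.1400 * 0.99850112 * 0.46374111 = 1.5905

Answer: Price = 1.5905


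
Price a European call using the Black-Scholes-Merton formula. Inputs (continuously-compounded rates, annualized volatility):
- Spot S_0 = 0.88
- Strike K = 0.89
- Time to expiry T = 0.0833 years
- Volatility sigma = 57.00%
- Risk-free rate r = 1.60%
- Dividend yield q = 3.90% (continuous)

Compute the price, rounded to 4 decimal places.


d1 = (ln(S/K) + (r - q + 0.5*sigma^2) * T) / (sigma * sqrt(T)) = 0.00192466
d2 = d1 - sigma * sqrt(T) = -0.16258725
exp(-rT) = 0.99866809; exp(-qT) = 0.99675657
C = S_0 * exp(-qT) * N(d1) - K * exp(-rT) * N(d2)
N(d1) = 0.50076783; N(d2) = 0.43542171
C = 0.8800 * 0.99675657 * 0.50076783 - 0.8900 * 0.99866809 * 0.43542171 = 0.0522

Answer: Price = 0.0522


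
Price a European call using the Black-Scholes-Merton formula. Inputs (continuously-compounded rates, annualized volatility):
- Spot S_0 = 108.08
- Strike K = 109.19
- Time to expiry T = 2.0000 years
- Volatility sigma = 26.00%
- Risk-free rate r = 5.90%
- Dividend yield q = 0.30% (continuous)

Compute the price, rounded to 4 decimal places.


d1 = (ln(S/K) + (r - q + 0.5*sigma^2) * T) / (sigma * sqrt(T)) = 0.46065888
d2 = d1 - sigma * sqrt(T) = 0.09296335
exp(-rT) = 0.88869605; exp(-qT) = 0.99401796
C = S_0 * exp(-qT) * N(d1) - K * exp(-rT) * N(d2)
N(d1) = 0.67747832; N(d2) = 0.53703366
C = 108.0800 * 0.99401796 * 0.67747832 - 109.1900 * 0.88869605 * 0.53703366 = 20.6719

Answer: Price = 20.6719


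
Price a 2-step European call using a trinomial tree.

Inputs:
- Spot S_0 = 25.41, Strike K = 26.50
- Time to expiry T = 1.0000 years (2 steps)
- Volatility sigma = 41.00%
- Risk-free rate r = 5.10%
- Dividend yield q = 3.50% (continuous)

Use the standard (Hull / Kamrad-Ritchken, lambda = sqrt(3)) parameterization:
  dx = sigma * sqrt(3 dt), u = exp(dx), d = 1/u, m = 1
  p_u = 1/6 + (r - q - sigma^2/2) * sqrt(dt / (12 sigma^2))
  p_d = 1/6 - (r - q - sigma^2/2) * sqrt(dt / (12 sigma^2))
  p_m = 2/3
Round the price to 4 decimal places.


dt = T/N = 0.500000; dx = sigma*sqrt(3*dt) = 0.502145
u = exp(dx) = 1.652262; d = 1/u = 0.605231
p_u = 0.132787, p_m = 0.666667, p_d = 0.200546
Discount per step: exp(-r*dt) = 0.974822
Stock lattice S(k, j) with j the centered position index:
  k=0: S(0,+0) = 25.4100
  k=1: S(1,-1) = 15.3789; S(1,+0) = 25.4100; S(1,+1) = 41.9840
  k=2: S(2,-2) = 9.3078; S(2,-1) = 15.3789; S(2,+0) = 25.4100; S(2,+1) = 41.9840; S(2,+2) = 69.3685
Terminal payoffs V(N, j) = max(S_T - K, 0):
  V(2,-2) = 0.000000; V(2,-1) = 0.000000; V(2,+0) = 0.000000; V(2,+1) = 15.483983; V(2,+2) = 42.868550
Backward induction: V(k, j) = exp(-r*dt) * [p_u * V(k+1, j+1) + p_m * V(k+1, j) + p_d * V(k+1, j-1)]
  V(1,-1) = exp(-r*dt) * [p_u*0.000000 + p_m*0.000000 + p_d*0.000000] = 0.000000
  V(1,+0) = exp(-r*dt) * [p_u*15.483983 + p_m*0.000000 + p_d*0.000000] = 2.004305
  V(1,+1) = exp(-r*dt) * [p_u*42.868550 + p_m*15.483983 + p_d*0.000000] = 15.611823
  V(0,+0) = exp(-r*dt) * [p_u*15.611823 + p_m*2.004305 + p_d*0.000000] = 3.323414

Answer: Price = V(0,0) = 3.3234


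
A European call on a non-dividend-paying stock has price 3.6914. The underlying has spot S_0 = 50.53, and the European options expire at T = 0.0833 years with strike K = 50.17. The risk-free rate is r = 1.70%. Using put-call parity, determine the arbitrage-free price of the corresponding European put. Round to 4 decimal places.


Answer: Put price = 3.2604

Derivation:
Put-call parity: C - P = S_0 * exp(-qT) - K * exp(-rT).
S_0 * exp(-qT) = 50.5300 * 1.00000000 = 50.53000000
K * exp(-rT) = 50.1700 * 0.99858490 = 50.09900454
P = C - S*exp(-qT) + K*exp(-rT)
P = 3.6914 - 50.53000000 + 50.09900454 = 3.2604


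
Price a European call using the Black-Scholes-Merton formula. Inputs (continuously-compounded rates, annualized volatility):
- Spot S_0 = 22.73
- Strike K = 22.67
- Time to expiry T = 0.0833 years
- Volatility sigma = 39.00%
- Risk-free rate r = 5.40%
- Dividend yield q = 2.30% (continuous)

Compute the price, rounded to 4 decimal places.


d1 = (ln(S/K) + (r - q + 0.5*sigma^2) * T) / (sigma * sqrt(T)) = 0.10270396
d2 = d1 - sigma * sqrt(T) = -0.00985682
exp(-rT) = 0.99551190; exp(-qT) = 0.99808593
C = S_0 * exp(-qT) * N(d1) - K * exp(-rT) * N(d2)
N(d1) = 0.54090104; N(d2) = 0.49606776
C = 22.7300 * 0.99808593 * 0.54090104 - 22.6700 * 0.99551190 * 0.49606776 = 1.0758

Answer: Price = 1.0758


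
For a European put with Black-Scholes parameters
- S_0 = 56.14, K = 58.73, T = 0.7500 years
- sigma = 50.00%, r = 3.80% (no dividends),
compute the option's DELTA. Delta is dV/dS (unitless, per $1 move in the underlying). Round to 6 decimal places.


Answer: Delta = -0.429297

Derivation:
d1 = 0.1781654466; d2 = -0.2548472553
phi(d1) = 0.3926604654; exp(-qT) = 1.0000000000; exp(-rT) = 0.9719022941
N(-d1) = 0.4292965226
Delta = -exp(-qT) * N(-d1) = -1.0000000000 * 0.4292965226 = -0.429297


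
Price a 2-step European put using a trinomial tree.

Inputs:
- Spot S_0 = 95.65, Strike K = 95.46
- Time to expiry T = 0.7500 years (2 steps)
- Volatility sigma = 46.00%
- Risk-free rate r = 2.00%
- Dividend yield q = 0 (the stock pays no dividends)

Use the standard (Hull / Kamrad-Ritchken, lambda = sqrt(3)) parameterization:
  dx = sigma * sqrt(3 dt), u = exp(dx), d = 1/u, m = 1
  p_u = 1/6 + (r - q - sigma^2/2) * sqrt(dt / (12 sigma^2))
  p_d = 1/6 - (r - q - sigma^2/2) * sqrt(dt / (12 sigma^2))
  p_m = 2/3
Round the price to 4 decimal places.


dt = T/N = 0.375000; dx = sigma*sqrt(3*dt) = 0.487904
u = exp(dx) = 1.628898; d = 1/u = 0.613912
p_u = 0.133694, p_m = 0.666667, p_d = 0.199639
Discount per step: exp(-r*dt) = 0.992528
Stock lattice S(k, j) with j the centered position index:
  k=0: S(0,+0) = 95.6500
  k=1: S(1,-1) = 58.7207; S(1,+0) = 95.6500; S(1,+1) = 155.8041
  k=2: S(2,-2) = 36.0493; S(2,-1) = 58.7207; S(2,+0) = 95.6500; S(2,+1) = 155.8041; S(2,+2) = 253.7890
Terminal payoffs V(N, j) = max(K - S_T, 0):
  V(2,-2) = 59.410668; V(2,-1) = 36.739317; V(2,+0) = 0.000000; V(2,+1) = 0.000000; V(2,+2) = 0.000000
Backward induction: V(k, j) = exp(-r*dt) * [p_u * V(k+1, j+1) + p_m * V(k+1, j) + p_d * V(k+1, j-1)]
  V(1,-1) = exp(-r*dt) * [p_u*0.000000 + p_m*36.739317 + p_d*59.410668] = 36.081954
  V(1,+0) = exp(-r*dt) * [p_u*0.000000 + p_m*0.000000 + p_d*36.739317] = 7.279810
  V(1,+1) = exp(-r*dt) * [p_u*0.000000 + p_m*0.000000 + p_d*0.000000] = 0.000000
  V(0,+0) = exp(-r*dt) * [p_u*0.000000 + p_m*7.279810 + p_d*36.081954] = 11.966499

Answer: Price = V(0,0) = 11.9665


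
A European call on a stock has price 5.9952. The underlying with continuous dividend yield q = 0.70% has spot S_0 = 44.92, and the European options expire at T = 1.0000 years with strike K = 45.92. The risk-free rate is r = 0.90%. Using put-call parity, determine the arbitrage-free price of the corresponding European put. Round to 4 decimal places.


Put-call parity: C - P = S_0 * exp(-qT) - K * exp(-rT).
S_0 * exp(-qT) = 44.9200 * 0.99302444 = 44.60665798
K * exp(-rT) = 45.9200 * 0.99104038 = 45.50857419
P = C - S*exp(-qT) + K*exp(-rT)
P = 5.9952 - 44.60665798 + 45.50857419 = 6.8971

Answer: Put price = 6.8971


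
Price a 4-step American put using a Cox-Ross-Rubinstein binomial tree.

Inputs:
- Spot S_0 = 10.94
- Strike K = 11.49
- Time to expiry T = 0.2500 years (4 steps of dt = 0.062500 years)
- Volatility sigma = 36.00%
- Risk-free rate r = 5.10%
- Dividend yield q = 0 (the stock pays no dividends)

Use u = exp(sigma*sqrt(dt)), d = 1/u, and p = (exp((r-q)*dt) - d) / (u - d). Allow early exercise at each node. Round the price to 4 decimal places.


Answer: Price = V(0,0) = 1.0701

Derivation:
dt = T/N = 0.062500
u = exp(sigma*sqrt(dt)) = 1.094174; d = 1/u = 0.913931
p = (exp((r-q)*dt) - d) / (u - d) = 0.495228
Discount per step: exp(-r*dt) = 0.996818
Stock lattice S(k, i) with i counting down-moves:
  k=0: S(0,0) = 10.9400
  k=1: S(1,0) = 11.9703; S(1,1) = 9.9984
  k=2: S(2,0) = 13.0976; S(2,1) = 10.9400; S(2,2) = 9.1379
  k=3: S(3,0) = 14.3310; S(3,1) = 11.9703; S(3,2) = 9.9984; S(3,3) = 8.3514
  k=4: S(4,0) = 15.6806; S(4,1) = 13.0976; S(4,2) = 10.9400; S(4,3) = 9.1379; S(4,4) = 7.6326
Terminal payoffs V(N, i) = max(K - S_T, 0):
  V(4,0) = 0.000000; V(4,1) = 0.000000; V(4,2) = 0.550000; V(4,3) = 2.352144; V(4,4) = 3.857421
Backward induction: V(k, i) = exp(-r*dt) * [p * V(k+1, i) + (1-p) * V(k+1, i+1)]; then take max(V_cont, immediate exercise) for American.
  V(3,0) = exp(-r*dt) * [p*0.000000 + (1-p)*0.000000] = 0.000000; exercise = 0.000000; V(3,0) = max -> 0.000000
  V(3,1) = exp(-r*dt) * [p*0.000000 + (1-p)*0.550000] = 0.276741; exercise = 0.000000; V(3,1) = max -> 0.276741
  V(3,2) = exp(-r*dt) * [p*0.550000 + (1-p)*2.352144] = 1.455027; exercise = 1.491593; V(3,2) = max -> 1.491593
  V(3,3) = exp(-r*dt) * [p*2.352144 + (1-p)*3.857421] = 3.102062; exercise = 3.138628; V(3,3) = max -> 3.138628
  V(2,0) = exp(-r*dt) * [p*0.000000 + (1-p)*0.276741] = 0.139247; exercise = 0.000000; V(2,0) = max -> 0.139247
  V(2,1) = exp(-r*dt) * [p*0.276741 + (1-p)*1.491593] = 0.887132; exercise = 0.550000; V(2,1) = max -> 0.887132
  V(2,2) = exp(-r*dt) * [p*1.491593 + (1-p)*3.138628] = 2.315578; exercise = 2.352144; V(2,2) = max -> 2.352144
  V(1,0) = exp(-r*dt) * [p*0.139247 + (1-p)*0.887132] = 0.515114; exercise = 0.000000; V(1,0) = max -> 0.515114
  V(1,1) = exp(-r*dt) * [p*0.887132 + (1-p)*2.352144] = 1.621453; exercise = 1.491593; V(1,1) = max -> 1.621453
  V(0,0) = exp(-r*dt) * [p*0.515114 + (1-p)*1.621453] = 1.070146; exercise = 0.550000; V(0,0) = max -> 1.070146


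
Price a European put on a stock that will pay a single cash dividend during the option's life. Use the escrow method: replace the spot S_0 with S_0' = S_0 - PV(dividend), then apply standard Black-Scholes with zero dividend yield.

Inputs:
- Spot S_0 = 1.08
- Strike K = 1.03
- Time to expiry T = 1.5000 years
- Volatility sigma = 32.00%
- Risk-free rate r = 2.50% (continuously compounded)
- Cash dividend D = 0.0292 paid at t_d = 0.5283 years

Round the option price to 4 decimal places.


Answer: Price = 0.1309

Derivation:
PV(D) = D * exp(-r * t_d) = 0.0292 * 0.98687934 = 0.02881688
S_0' = S_0 - PV(D) = 1.0800 - 0.02881688 = 1.05118312
d1 = (ln(S_0'/K) + (r + sigma^2/2)*T) / (sigma*sqrt(T)) = 0.34358562
d2 = d1 - sigma*sqrt(T) = -0.04833274
exp(-rT) = 0.96319442
N(-d1) = 0.36557897; N(-d2) = 0.51927447
P = K * exp(-rT) * N(-d2) - S_0' * N(-d1) = 1.0300 * 0.96319442 * 0.51927447 - 1.05118312 * 0.36557897 = 0.1309


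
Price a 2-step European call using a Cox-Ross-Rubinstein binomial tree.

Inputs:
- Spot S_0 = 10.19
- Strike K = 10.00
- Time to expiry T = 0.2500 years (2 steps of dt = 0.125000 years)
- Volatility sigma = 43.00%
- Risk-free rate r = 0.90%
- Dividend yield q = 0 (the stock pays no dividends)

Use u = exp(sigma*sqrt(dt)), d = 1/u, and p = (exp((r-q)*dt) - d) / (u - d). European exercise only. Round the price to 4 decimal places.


Answer: Price = V(0,0) = 0.9192

Derivation:
dt = T/N = 0.125000
u = exp(sigma*sqrt(dt)) = 1.164193; d = 1/u = 0.858964
p = (exp((r-q)*dt) - d) / (u - d) = 0.465754
Discount per step: exp(-r*dt) = 0.998876
Stock lattice S(k, i) with i counting down-moves:
  k=0: S(0,0) = 10.1900
  k=1: S(1,0) = 11.8631; S(1,1) = 8.7528
  k=2: S(2,0) = 13.8110; S(2,1) = 10.1900; S(2,2) = 7.5184
Terminal payoffs V(N, i) = max(S_T - K, 0):
  V(2,0) = 3.810964; V(2,1) = 0.190000; V(2,2) = 0.000000
Backward induction: V(k, i) = exp(-r*dt) * [p * V(k+1, i) + (1-p) * V(k+1, i+1)].
  V(1,0) = exp(-r*dt) * [p*3.810964 + (1-p)*0.190000] = 1.874368
  V(1,1) = exp(-r*dt) * [p*0.190000 + (1-p)*0.000000] = 0.088394
  V(0,0) = exp(-r*dt) * [p*1.874368 + (1-p)*0.088394] = 0.919184


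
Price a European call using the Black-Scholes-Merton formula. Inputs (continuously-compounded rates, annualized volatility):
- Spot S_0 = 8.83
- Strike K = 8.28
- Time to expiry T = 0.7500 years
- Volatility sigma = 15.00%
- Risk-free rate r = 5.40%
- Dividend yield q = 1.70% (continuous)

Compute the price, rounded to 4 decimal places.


d1 = (ln(S/K) + (r - q + 0.5*sigma^2) * T) / (sigma * sqrt(T)) = 0.77364587
d2 = d1 - sigma * sqrt(T) = 0.64374206
exp(-rT) = 0.96030916; exp(-qT) = 0.98733094
C = S_0 * exp(-qT) * N(d1) - K * exp(-rT) * N(d2)
N(d1) = 0.78042988; N(d2) = 0.74012864
C = 8.8300 * 0.98733094 * 0.78042988 - 8.2800 * 0.96030916 * 0.74012864 = 0.9189

Answer: Price = 0.9189


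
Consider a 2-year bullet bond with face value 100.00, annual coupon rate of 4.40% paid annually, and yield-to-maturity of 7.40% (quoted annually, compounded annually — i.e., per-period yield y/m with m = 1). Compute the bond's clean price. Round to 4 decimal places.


Coupon per period c = face * coupon_rate / m = 4.400000
Periods per year m = 1; per-period yield y/m = 0.074000
Number of cashflows N = 2
Cashflows (t years, CF_t, discount factor 1/(1+y/m)^(m*t), PV):
  t = 1.0000: CF_t = 4.400000, DF = 0.931099, PV = 4.096834
  t = 2.0000: CF_t = 104.400000, DF = 0.866945, PV = 90.509035
Price P = sum_t PV_t = 94.605870

Answer: Price = 94.6059


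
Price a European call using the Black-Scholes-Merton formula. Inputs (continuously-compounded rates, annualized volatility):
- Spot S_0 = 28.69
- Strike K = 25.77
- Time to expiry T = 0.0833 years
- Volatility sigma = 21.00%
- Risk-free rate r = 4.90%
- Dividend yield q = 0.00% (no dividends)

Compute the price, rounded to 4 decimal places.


d1 = (ln(S/K) + (r - q + 0.5*sigma^2) * T) / (sigma * sqrt(T)) = 1.86861441
d2 = d1 - sigma * sqrt(T) = 1.80800476
exp(-rT) = 0.99592662; exp(-qT) = 1.00000000
C = S_0 * exp(-qT) * N(d1) - K * exp(-rT) * N(d2)
N(d1) = 0.96916176; N(d2) = 0.96469712
C = 28.6900 * 1.00000000 * 0.96916176 - 25.7700 * 0.99592662 * 0.96469712 = 3.0463

Answer: Price = 3.0463


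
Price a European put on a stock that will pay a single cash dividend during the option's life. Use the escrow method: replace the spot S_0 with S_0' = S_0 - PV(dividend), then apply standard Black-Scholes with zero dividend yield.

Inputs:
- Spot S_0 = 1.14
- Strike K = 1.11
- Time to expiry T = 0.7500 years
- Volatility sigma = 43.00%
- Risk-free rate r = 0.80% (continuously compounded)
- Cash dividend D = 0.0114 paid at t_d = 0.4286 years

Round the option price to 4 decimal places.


Answer: Price = 0.1525

Derivation:
PV(D) = D * exp(-r * t_d) = 0.0114 * 0.99657707 = 0.01136098
S_0' = S_0 - PV(D) = 1.1400 - 0.01136098 = 1.12863902
d1 = (ln(S_0'/K) + (r + sigma^2/2)*T) / (sigma*sqrt(T)) = 0.24702532
d2 = d1 - sigma*sqrt(T) = -0.12536561
exp(-rT) = 0.99401796
N(-d1) = 0.40244432; N(-d2) = 0.54988294
P = K * exp(-rT) * N(-d2) - S_0' * N(-d1) = 1.1100 * 0.99401796 * 0.54988294 - 1.12863902 * 0.40244432 = 0.1525


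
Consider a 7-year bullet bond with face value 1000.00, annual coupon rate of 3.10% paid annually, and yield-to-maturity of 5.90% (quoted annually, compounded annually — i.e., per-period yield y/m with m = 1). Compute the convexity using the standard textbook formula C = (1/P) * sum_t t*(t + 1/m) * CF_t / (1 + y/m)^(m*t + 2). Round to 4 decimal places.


Answer: Convexity = 43.6822

Derivation:
Coupon per period c = face * coupon_rate / m = 31.000000
Periods per year m = 1; per-period yield y/m = 0.059000
Number of cashflows N = 7
Cashflows (t years, CF_t, discount factor 1/(1+y/m)^(m*t), PV):
  t = 1.0000: CF_t = 31.000000, DF = 0.944287, PV = 29.272899
  t = 2.0000: CF_t = 31.000000, DF = 0.891678, PV = 27.642020
  t = 3.0000: CF_t = 31.000000, DF = 0.842000, PV = 26.102002
  t = 4.0000: CF_t = 31.000000, DF = 0.795090, PV = 24.647783
  t = 5.0000: CF_t = 31.000000, DF = 0.750793, PV = 23.274582
  t = 6.0000: CF_t = 31.000000, DF = 0.708964, PV = 21.977887
  t = 7.0000: CF_t = 1031.000000, DF = 0.669466, PV = 690.219055
Price P = sum_t PV_t = 843.136227
Convexity numerator sum_t t*(t + 1/m) * CF_t / (1+y/m)^(m*t + 2):
  t = 1.0000: term = 52.204003
  t = 2.0000: term = 147.886695
  t = 3.0000: term = 279.294986
  t = 4.0000: term = 439.557737
  t = 5.0000: term = 622.603027
  t = 6.0000: term = 823.082377
  t = 7.0000: term = 34465.378423
Convexity = (1/P) * sum = 36830.007249 / 843.136227 = 43.682155


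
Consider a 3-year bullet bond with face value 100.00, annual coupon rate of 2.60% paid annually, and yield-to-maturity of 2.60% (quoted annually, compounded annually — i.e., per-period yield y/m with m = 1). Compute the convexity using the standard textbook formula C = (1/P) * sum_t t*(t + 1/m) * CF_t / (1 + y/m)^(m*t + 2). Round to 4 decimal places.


Coupon per period c = face * coupon_rate / m = 2.600000
Periods per year m = 1; per-period yield y/m = 0.026000
Number of cashflows N = 3
Cashflows (t years, CF_t, discount factor 1/(1+y/m)^(m*t), PV):
  t = 1.0000: CF_t = 2.600000, DF = 0.974659, PV = 2.534113
  t = 2.0000: CF_t = 2.600000, DF = 0.949960, PV = 2.469896
  t = 3.0000: CF_t = 102.600000, DF = 0.925887, PV = 94.995991
Price P = sum_t PV_t = 100.000000
Convexity numerator sum_t t*(t + 1/m) * CF_t / (1+y/m)^(m*t + 2):
  t = 1.0000: term = 4.814612
  t = 2.0000: term = 14.077812
  t = 3.0000: term = 1082.908601
Convexity = (1/P) * sum = 1101.801024 / 100.000000 = 11.018010

Answer: Convexity = 11.0180


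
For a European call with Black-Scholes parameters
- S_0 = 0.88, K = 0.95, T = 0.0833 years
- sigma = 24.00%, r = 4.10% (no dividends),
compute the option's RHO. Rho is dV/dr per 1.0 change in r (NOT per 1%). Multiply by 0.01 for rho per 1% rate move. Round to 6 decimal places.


Answer: Rho = 0.010867

Derivation:
d1 = -1.0210423130; d2 = -1.0903104876
phi(d1) = 0.2368798483; exp(-qT) = 1.0000000000; exp(-rT) = 0.9965905255
N(d2) = 0.1377881985
Rho = K*T*exp(-rT)*N(d2) = 0.9500 * 0.0833 * 0.9965905255 * 0.1377881985 = 0.010867


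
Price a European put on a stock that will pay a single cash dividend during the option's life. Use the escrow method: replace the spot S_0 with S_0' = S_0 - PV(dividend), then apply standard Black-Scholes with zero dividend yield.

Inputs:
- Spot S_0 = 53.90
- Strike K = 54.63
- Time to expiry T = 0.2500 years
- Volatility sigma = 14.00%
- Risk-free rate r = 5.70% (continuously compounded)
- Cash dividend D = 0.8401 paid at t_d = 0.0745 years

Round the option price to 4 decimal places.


Answer: Price = 1.9228

Derivation:
PV(D) = D * exp(-r * t_d) = 0.8401 * 0.99576250 = 0.83654008
S_0' = S_0 - PV(D) = 53.9000 - 0.83654008 = 53.06345992
d1 = (ln(S_0'/K) + (r + sigma^2/2)*T) / (sigma*sqrt(T)) = -0.17706612
d2 = d1 - sigma*sqrt(T) = -0.24706612
exp(-rT) = 0.98585105
N(-d1) = 0.57027177; N(-d2) = 0.59757147
P = K * exp(-rT) * N(-d2) - S_0' * N(-d1) = 54.6300 * 0.98585105 * 0.59757147 - 53.06345992 * 0.57027177 = 1.9228


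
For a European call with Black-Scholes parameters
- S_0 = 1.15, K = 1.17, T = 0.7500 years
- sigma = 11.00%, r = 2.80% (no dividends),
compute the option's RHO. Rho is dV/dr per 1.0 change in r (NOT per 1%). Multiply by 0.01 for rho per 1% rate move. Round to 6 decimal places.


Answer: Rho = 0.426828

Derivation:
d1 = 0.0870821984; d2 = -0.0081805960
phi(d1) = 0.3974324932; exp(-qT) = 1.0000000000; exp(-rT) = 0.9792189646
N(d2) = 0.4967364508
Rho = K*T*exp(-rT)*N(d2) = 1.1700 * 0.7500 * 0.9792189646 * 0.4967364508 = 0.426828


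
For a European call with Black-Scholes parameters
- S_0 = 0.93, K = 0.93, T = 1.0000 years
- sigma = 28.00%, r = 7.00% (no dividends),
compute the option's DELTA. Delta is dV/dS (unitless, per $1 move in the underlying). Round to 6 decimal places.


d1 = 0.3900000000; d2 = 0.1100000000
phi(d1) = 0.3697276841; exp(-qT) = 1.0000000000; exp(-rT) = 0.9323938199
N(d1) = 0.6517317265
Delta = exp(-qT) * N(d1) = 1.0000000000 * 0.6517317265 = 0.651732

Answer: Delta = 0.651732


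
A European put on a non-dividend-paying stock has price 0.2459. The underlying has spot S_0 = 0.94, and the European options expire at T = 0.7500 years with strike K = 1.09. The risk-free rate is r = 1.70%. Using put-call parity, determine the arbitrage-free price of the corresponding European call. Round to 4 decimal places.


Put-call parity: C - P = S_0 * exp(-qT) - K * exp(-rT).
S_0 * exp(-qT) = 0.9400 * 1.00000000 = 0.94000000
K * exp(-rT) = 1.0900 * 0.98733094 = 1.07619072
C = P + S*exp(-qT) - K*exp(-rT)
C = 0.2459 + 0.94000000 - 1.07619072 = 0.1097

Answer: Call price = 0.1097


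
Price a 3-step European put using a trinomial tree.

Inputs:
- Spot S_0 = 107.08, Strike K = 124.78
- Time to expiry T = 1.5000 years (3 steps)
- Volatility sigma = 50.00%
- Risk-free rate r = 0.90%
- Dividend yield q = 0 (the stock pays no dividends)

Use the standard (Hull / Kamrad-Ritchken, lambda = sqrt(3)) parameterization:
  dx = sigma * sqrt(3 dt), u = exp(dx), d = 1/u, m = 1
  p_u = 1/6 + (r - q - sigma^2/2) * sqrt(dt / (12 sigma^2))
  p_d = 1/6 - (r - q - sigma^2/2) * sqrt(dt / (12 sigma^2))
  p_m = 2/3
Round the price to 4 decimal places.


dt = T/N = 0.500000; dx = sigma*sqrt(3*dt) = 0.612372
u = exp(dx) = 1.844803; d = 1/u = 0.542063
p_u = 0.119310, p_m = 0.666667, p_d = 0.214023
Discount per step: exp(-r*dt) = 0.995510
Stock lattice S(k, j) with j the centered position index:
  k=0: S(0,+0) = 107.0800
  k=1: S(1,-1) = 58.0441; S(1,+0) = 107.0800; S(1,+1) = 197.5415
  k=2: S(2,-2) = 31.4636; S(2,-1) = 58.0441; S(2,+0) = 107.0800; S(2,+1) = 197.5415; S(2,+2) = 364.4251
  k=3: S(3,-3) = 17.0553; S(3,-2) = 31.4636; S(3,-1) = 58.0441; S(3,+0) = 107.0800; S(3,+1) = 197.5415; S(3,+2) = 364.4251; S(3,+3) = 672.2925
Terminal payoffs V(N, j) = max(K - S_T, 0):
  V(3,-3) = 107.724736; V(3,-2) = 93.316399; V(3,-1) = 66.735858; V(3,+0) = 17.700000; V(3,+1) = 0.000000; V(3,+2) = 0.000000; V(3,+3) = 0.000000
Backward induction: V(k, j) = exp(-r*dt) * [p_u * V(k+1, j+1) + p_m * V(k+1, j) + p_d * V(k+1, j-1)]
  V(2,-2) = exp(-r*dt) * [p_u*66.735858 + p_m*93.316399 + p_d*107.724736] = 92.810214
  V(2,-1) = exp(-r*dt) * [p_u*17.700000 + p_m*66.735858 + p_d*93.316399] = 66.275345
  V(2,+0) = exp(-r*dt) * [p_u*0.000000 + p_m*17.700000 + p_d*66.735858] = 25.965930
  V(2,+1) = exp(-r*dt) * [p_u*0.000000 + p_m*0.000000 + p_d*17.700000] = 3.771207
  V(2,+2) = exp(-r*dt) * [p_u*0.000000 + p_m*0.000000 + p_d*0.000000] = 0.000000
  V(1,-1) = exp(-r*dt) * [p_u*25.965930 + p_m*66.275345 + p_d*92.810214] = 66.843645
  V(1,+0) = exp(-r*dt) * [p_u*3.771207 + p_m*25.965930 + p_d*66.275345] = 31.801612
  V(1,+1) = exp(-r*dt) * [p_u*0.000000 + p_m*3.771207 + p_d*25.965930] = 8.035216
  V(0,+0) = exp(-r*dt) * [p_u*8.035216 + p_m*31.801612 + p_d*66.843645] = 36.302136

Answer: Price = V(0,0) = 36.3021


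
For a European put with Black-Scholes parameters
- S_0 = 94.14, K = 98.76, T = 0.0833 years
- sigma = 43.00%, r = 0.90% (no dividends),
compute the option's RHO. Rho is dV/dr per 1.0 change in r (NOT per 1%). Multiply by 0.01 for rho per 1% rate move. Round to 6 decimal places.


d1 = -0.3179460223; d2 = -0.4420515017
phi(d1) = 0.3792789345; exp(-qT) = 1.0000000000; exp(-rT) = 0.9992505810
N(-d2) = 0.6707740309
Rho = -K*T*exp(-rT)*N(-d2) = -98.7600 * 0.0833 * 0.9992505810 * 0.6707740309 = -5.514127

Answer: Rho = -5.514127


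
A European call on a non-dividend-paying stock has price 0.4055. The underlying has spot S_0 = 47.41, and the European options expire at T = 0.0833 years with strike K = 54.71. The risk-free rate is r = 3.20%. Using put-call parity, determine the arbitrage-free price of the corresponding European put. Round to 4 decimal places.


Answer: Put price = 7.5599

Derivation:
Put-call parity: C - P = S_0 * exp(-qT) - K * exp(-rT).
S_0 * exp(-qT) = 47.4100 * 1.00000000 = 47.41000000
K * exp(-rT) = 54.7100 * 0.99733795 = 54.56435922
P = C - S*exp(-qT) + K*exp(-rT)
P = 0.4055 - 47.41000000 + 54.56435922 = 7.5599


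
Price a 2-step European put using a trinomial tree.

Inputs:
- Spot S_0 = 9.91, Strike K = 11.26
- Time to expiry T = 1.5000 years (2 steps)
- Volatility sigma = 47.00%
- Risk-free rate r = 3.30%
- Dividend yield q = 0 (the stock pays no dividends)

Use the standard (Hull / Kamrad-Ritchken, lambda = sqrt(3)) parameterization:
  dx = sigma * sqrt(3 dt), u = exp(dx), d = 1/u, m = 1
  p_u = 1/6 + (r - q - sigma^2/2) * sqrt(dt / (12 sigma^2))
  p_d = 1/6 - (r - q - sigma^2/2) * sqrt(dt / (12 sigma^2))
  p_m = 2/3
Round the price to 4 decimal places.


Answer: Price = V(0,0) = 2.6800

Derivation:
dt = T/N = 0.750000; dx = sigma*sqrt(3*dt) = 0.705000
u = exp(dx) = 2.023847; d = 1/u = 0.494109
p_u = 0.125470, p_m = 0.666667, p_d = 0.207863
Discount per step: exp(-r*dt) = 0.975554
Stock lattice S(k, j) with j the centered position index:
  k=0: S(0,+0) = 9.9100
  k=1: S(1,-1) = 4.8966; S(1,+0) = 9.9100; S(1,+1) = 20.0563
  k=2: S(2,-2) = 2.4195; S(2,-1) = 4.8966; S(2,+0) = 9.9100; S(2,+1) = 20.0563; S(2,+2) = 40.5909
Terminal payoffs V(N, j) = max(K - S_T, 0):
  V(2,-2) = 8.840540; V(2,-1) = 6.363384; V(2,+0) = 1.350000; V(2,+1) = 0.000000; V(2,+2) = 0.000000
Backward induction: V(k, j) = exp(-r*dt) * [p_u * V(k+1, j+1) + p_m * V(k+1, j) + p_d * V(k+1, j-1)]
  V(1,-1) = exp(-r*dt) * [p_u*1.350000 + p_m*6.363384 + p_d*8.840540] = 6.096495
  V(1,+0) = exp(-r*dt) * [p_u*0.000000 + p_m*1.350000 + p_d*6.363384] = 2.168378
  V(1,+1) = exp(-r*dt) * [p_u*0.000000 + p_m*0.000000 + p_d*1.350000] = 0.273756
  V(0,+0) = exp(-r*dt) * [p_u*0.273756 + p_m*2.168378 + p_d*6.096495] = 2.680014


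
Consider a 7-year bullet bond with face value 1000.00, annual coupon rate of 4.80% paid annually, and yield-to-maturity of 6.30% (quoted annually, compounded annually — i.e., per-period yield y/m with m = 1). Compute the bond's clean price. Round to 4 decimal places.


Answer: Price = 917.1498

Derivation:
Coupon per period c = face * coupon_rate / m = 48.000000
Periods per year m = 1; per-period yield y/m = 0.063000
Number of cashflows N = 7
Cashflows (t years, CF_t, discount factor 1/(1+y/m)^(m*t), PV):
  t = 1.0000: CF_t = 48.000000, DF = 0.940734, PV = 45.155221
  t = 2.0000: CF_t = 48.000000, DF = 0.884980, PV = 42.479041
  t = 3.0000: CF_t = 48.000000, DF = 0.832531, PV = 39.961469
  t = 4.0000: CF_t = 48.000000, DF = 0.783190, PV = 37.593103
  t = 5.0000: CF_t = 48.000000, DF = 0.736773, PV = 35.365102
  t = 6.0000: CF_t = 48.000000, DF = 0.693107, PV = 33.269146
  t = 7.0000: CF_t = 1048.000000, DF = 0.652029, PV = 683.326764
Price P = sum_t PV_t = 917.149846


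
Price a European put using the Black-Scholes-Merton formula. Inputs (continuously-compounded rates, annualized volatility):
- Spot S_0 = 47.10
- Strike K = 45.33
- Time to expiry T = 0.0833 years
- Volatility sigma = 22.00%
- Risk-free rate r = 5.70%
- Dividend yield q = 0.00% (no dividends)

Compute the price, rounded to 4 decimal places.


Answer: Price = 0.4339

Derivation:
d1 = (ln(S/K) + (r - q + 0.5*sigma^2) * T) / (sigma * sqrt(T)) = 0.70977729
d2 = d1 - sigma * sqrt(T) = 0.64628147
exp(-rT) = 0.99526315; exp(-qT) = 1.00000000
P = K * exp(-rT) * N(-d2) - S_0 * exp(-qT) * N(-d1)
N(-d1) = 0.23892113; N(-d2) = 0.25904854
P = 45.3300 * 0.99526315 * 0.25904854 - 47.1000 * 1.00000000 * 0.23892113 = 0.4339


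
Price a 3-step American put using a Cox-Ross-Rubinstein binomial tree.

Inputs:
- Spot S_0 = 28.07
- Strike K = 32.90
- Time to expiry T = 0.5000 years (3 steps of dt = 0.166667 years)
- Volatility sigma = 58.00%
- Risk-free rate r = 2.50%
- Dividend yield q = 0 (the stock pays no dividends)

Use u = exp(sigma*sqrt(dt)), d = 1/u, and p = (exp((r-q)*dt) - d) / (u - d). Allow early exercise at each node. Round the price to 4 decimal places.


dt = T/N = 0.166667
u = exp(sigma*sqrt(dt)) = 1.267167; d = 1/u = 0.789162
p = (exp((r-q)*dt) - d) / (u - d) = 0.449814
Discount per step: exp(-r*dt) = 0.995842
Stock lattice S(k, i) with i counting down-moves:
  k=0: S(0,0) = 28.0700
  k=1: S(1,0) = 35.5694; S(1,1) = 22.1518
  k=2: S(2,0) = 45.0724; S(2,1) = 28.0700; S(2,2) = 17.4813
  k=3: S(3,0) = 57.1142; S(3,1) = 35.5694; S(3,2) = 22.1518; S(3,3) = 13.7956
Terminal payoffs V(N, i) = max(K - S_T, 0):
  V(3,0) = 0.000000; V(3,1) = 0.000000; V(3,2) = 10.748230; V(3,3) = 19.104405
Backward induction: V(k, i) = exp(-r*dt) * [p * V(k+1, i) + (1-p) * V(k+1, i+1)]; then take max(V_cont, immediate exercise) for American.
  V(2,0) = exp(-r*dt) * [p*0.000000 + (1-p)*0.000000] = 0.000000; exercise = 0.000000; V(2,0) = max -> 0.000000
  V(2,1) = exp(-r*dt) * [p*0.000000 + (1-p)*10.748230] = 5.888938; exercise = 4.830000; V(2,1) = max -> 5.888938
  V(2,2) = exp(-r*dt) * [p*10.748230 + (1-p)*19.104405] = 15.281873; exercise = 15.418671; V(2,2) = max -> 15.418671
  V(1,0) = exp(-r*dt) * [p*0.000000 + (1-p)*5.888938] = 3.226539; exercise = 0.000000; V(1,0) = max -> 3.226539
  V(1,1) = exp(-r*dt) * [p*5.888938 + (1-p)*15.418671] = 11.085777; exercise = 10.748230; V(1,1) = max -> 11.085777
  V(0,0) = exp(-r*dt) * [p*3.226539 + (1-p)*11.085777] = 7.519186; exercise = 4.830000; V(0,0) = max -> 7.519186

Answer: Price = V(0,0) = 7.5192


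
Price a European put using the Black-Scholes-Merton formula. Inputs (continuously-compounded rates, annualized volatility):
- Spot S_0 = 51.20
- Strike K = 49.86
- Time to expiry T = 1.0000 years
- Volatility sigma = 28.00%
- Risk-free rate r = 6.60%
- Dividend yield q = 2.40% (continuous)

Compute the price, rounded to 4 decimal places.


Answer: Price = 3.8852

Derivation:
d1 = (ln(S/K) + (r - q + 0.5*sigma^2) * T) / (sigma * sqrt(T)) = 0.38471591
d2 = d1 - sigma * sqrt(T) = 0.10471591
exp(-rT) = 0.93613086; exp(-qT) = 0.97628571
P = K * exp(-rT) * N(-d2) - S_0 * exp(-qT) * N(-d1)
N(-d1) = 0.35022395; N(-d2) = 0.45830062
P = 49.8600 * 0.93613086 * 0.45830062 - 51.2000 * 0.97628571 * 0.35022395 = 3.8852
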